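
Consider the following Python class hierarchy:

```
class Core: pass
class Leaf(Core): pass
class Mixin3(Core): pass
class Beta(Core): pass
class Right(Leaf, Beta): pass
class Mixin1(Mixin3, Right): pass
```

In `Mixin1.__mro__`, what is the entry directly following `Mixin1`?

Mixin3

L[Mixin1] = Mixin1 + merge(L[Mixin3], L[Right], [Mixin3 Right])
  take Mixin3:  [Mixin3 Core object] + [Right Leaf Beta Core object] + [Mixin3 Right]
  take Right:  [Core object] + [Right Leaf Beta Core object] + [Right]
  take Leaf:  [Core object] + [Leaf Beta Core object]
  take Beta:  [Core object] + [Beta Core object]
  take Core:  [Core object] + [Core object]
  take object:  [object] + [object]
MRO: Mixin1 Mixin3 Right Leaf Beta Core object
Mixin1 is at position 0; next is Mixin3.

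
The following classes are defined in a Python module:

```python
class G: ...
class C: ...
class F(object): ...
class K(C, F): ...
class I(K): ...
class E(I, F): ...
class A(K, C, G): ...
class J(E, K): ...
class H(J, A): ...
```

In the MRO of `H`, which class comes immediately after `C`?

L[H] = H + merge(L[J], L[A], [J A])
  take J:  [J E I K C F object] + [A K C F G object] + [J A]
  take E:  [E I K C F object] + [A K C F G object] + [A]
  take I:  [I K C F object] + [A K C F G object] + [A]
  take A:  [K C F object] + [A K C F G object] + [A]
  take K:  [K C F object] + [K C F G object]
  take C:  [C F object] + [C F G object]
  take F:  [F object] + [F G object]
  take G:  [object] + [G object]
  take object:  [object] + [object]
MRO: H J E I A K C F G object
C is at position 6; next is F.

F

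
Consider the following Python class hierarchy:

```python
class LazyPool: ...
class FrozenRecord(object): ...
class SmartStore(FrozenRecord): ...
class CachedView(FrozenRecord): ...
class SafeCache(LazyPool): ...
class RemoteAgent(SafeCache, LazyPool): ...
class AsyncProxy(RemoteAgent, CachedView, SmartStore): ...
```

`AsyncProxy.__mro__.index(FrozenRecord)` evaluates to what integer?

6

L[AsyncProxy] = AsyncProxy + merge(L[RemoteAgent], L[CachedView], L[SmartStore], [RemoteAgent CachedView SmartStore])
  take RemoteAgent:  [RemoteAgent SafeCache LazyPool object] + [CachedView FrozenRecord object] + [SmartStore FrozenRecord object] + [RemoteAgent CachedView SmartStore]
  take SafeCache:  [SafeCache LazyPool object] + [CachedView FrozenRecord object] + [SmartStore FrozenRecord object] + [CachedView SmartStore]
  take LazyPool:  [LazyPool object] + [CachedView FrozenRecord object] + [SmartStore FrozenRecord object] + [CachedView SmartStore]
  take CachedView:  [object] + [CachedView FrozenRecord object] + [SmartStore FrozenRecord object] + [CachedView SmartStore]
  take SmartStore:  [object] + [FrozenRecord object] + [SmartStore FrozenRecord object] + [SmartStore]
  take FrozenRecord:  [object] + [FrozenRecord object] + [FrozenRecord object]
  take object:  [object] + [object] + [object]
MRO: AsyncProxy RemoteAgent SafeCache LazyPool CachedView SmartStore FrozenRecord object
FrozenRecord sits at index 6.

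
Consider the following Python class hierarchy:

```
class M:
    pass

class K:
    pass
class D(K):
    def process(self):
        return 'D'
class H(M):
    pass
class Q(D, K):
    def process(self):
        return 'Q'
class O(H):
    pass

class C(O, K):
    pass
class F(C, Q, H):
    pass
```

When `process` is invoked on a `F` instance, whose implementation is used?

Q

L[F] = F + merge(L[C], L[Q], L[H], [C Q H])
  take C:  [C O H M K object] + [Q D K object] + [H M object] + [C Q H]
  take O:  [O H M K object] + [Q D K object] + [H M object] + [Q H]
  take Q:  [H M K object] + [Q D K object] + [H M object] + [Q H]
  take H:  [H M K object] + [D K object] + [H M object] + [H]
  take M:  [M K object] + [D K object] + [M object]
  take D:  [K object] + [D K object] + [object]
  take K:  [K object] + [K object] + [object]
  take object:  [object] + [object] + [object]
MRO: F C O Q H M D K object
process is defined in: D, Q. First along the MRO is Q.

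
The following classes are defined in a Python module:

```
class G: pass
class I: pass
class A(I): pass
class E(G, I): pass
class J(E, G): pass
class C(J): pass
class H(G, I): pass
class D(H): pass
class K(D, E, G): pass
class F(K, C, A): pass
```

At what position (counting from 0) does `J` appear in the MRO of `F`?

5

L[F] = F + merge(L[K], L[C], L[A], [K C A])
  take K:  [K D H E G I object] + [C J E G I object] + [A I object] + [K C A]
  take D:  [D H E G I object] + [C J E G I object] + [A I object] + [C A]
  take H:  [H E G I object] + [C J E G I object] + [A I object] + [C A]
  take C:  [E G I object] + [C J E G I object] + [A I object] + [C A]
  take J:  [E G I object] + [J E G I object] + [A I object] + [A]
  take E:  [E G I object] + [E G I object] + [A I object] + [A]
  take G:  [G I object] + [G I object] + [A I object] + [A]
  take A:  [I object] + [I object] + [A I object] + [A]
  take I:  [I object] + [I object] + [I object]
  take object:  [object] + [object] + [object]
MRO: F K D H C J E G A I object
J sits at index 5.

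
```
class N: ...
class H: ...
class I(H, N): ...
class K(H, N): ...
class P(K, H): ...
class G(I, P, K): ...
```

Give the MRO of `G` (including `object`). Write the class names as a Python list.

[G, I, P, K, H, N, object]

L[G] = G + merge(L[I], L[P], L[K], [I P K])
  take I:  [I H N object] + [P K H N object] + [K H N object] + [I P K]
  take P:  [H N object] + [P K H N object] + [K H N object] + [P K]
  take K:  [H N object] + [K H N object] + [K H N object] + [K]
  take H:  [H N object] + [H N object] + [H N object]
  take N:  [N object] + [N object] + [N object]
  take object:  [object] + [object] + [object]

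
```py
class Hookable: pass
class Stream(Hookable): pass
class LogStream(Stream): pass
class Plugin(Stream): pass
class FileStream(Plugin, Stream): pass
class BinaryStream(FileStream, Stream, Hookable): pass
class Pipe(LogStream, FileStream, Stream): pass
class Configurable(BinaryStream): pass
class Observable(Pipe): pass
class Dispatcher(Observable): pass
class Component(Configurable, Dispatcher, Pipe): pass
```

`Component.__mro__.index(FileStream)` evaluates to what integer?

L[Component] = Component + merge(L[Configurable], L[Dispatcher], L[Pipe], [Configurable Dispatcher Pipe])
  take Configurable:  [Configurable BinaryStream FileStream Plugin Stream Hookable object] + [Dispatcher Observable Pipe LogStream FileStream Plugin Stream Hookable object] + [Pipe LogStream FileStream Plugin Stream Hookable object] + [Configurable Dispatcher Pipe]
  take BinaryStream:  [BinaryStream FileStream Plugin Stream Hookable object] + [Dispatcher Observable Pipe LogStream FileStream Plugin Stream Hookable object] + [Pipe LogStream FileStream Plugin Stream Hookable object] + [Dispatcher Pipe]
  take Dispatcher:  [FileStream Plugin Stream Hookable object] + [Dispatcher Observable Pipe LogStream FileStream Plugin Stream Hookable object] + [Pipe LogStream FileStream Plugin Stream Hookable object] + [Dispatcher Pipe]
  take Observable:  [FileStream Plugin Stream Hookable object] + [Observable Pipe LogStream FileStream Plugin Stream Hookable object] + [Pipe LogStream FileStream Plugin Stream Hookable object] + [Pipe]
  take Pipe:  [FileStream Plugin Stream Hookable object] + [Pipe LogStream FileStream Plugin Stream Hookable object] + [Pipe LogStream FileStream Plugin Stream Hookable object] + [Pipe]
  take LogStream:  [FileStream Plugin Stream Hookable object] + [LogStream FileStream Plugin Stream Hookable object] + [LogStream FileStream Plugin Stream Hookable object]
  take FileStream:  [FileStream Plugin Stream Hookable object] + [FileStream Plugin Stream Hookable object] + [FileStream Plugin Stream Hookable object]
  take Plugin:  [Plugin Stream Hookable object] + [Plugin Stream Hookable object] + [Plugin Stream Hookable object]
  take Stream:  [Stream Hookable object] + [Stream Hookable object] + [Stream Hookable object]
  take Hookable:  [Hookable object] + [Hookable object] + [Hookable object]
  take object:  [object] + [object] + [object]
MRO: Component Configurable BinaryStream Dispatcher Observable Pipe LogStream FileStream Plugin Stream Hookable object
FileStream sits at index 7.

7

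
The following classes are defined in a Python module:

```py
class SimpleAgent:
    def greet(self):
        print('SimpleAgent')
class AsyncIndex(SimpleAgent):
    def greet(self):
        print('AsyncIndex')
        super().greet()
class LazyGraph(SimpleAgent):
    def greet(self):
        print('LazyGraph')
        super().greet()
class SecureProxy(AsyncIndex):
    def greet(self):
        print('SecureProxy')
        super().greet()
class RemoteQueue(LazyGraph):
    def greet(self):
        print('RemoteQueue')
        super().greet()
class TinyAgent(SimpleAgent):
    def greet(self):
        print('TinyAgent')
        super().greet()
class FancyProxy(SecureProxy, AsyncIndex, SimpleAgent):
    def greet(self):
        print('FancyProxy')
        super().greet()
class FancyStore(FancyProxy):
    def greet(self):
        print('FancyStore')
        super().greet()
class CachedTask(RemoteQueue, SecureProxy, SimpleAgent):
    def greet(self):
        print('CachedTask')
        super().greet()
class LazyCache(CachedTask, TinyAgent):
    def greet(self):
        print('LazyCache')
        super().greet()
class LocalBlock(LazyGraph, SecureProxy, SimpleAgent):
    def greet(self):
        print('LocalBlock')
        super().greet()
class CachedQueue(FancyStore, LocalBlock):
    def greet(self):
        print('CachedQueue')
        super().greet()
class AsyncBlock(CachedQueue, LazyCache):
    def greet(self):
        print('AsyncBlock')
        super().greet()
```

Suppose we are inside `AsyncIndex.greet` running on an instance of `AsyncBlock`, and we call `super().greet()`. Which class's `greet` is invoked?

L[AsyncBlock] = AsyncBlock + merge(L[CachedQueue], L[LazyCache], [CachedQueue LazyCache])
  take CachedQueue:  [CachedQueue FancyStore FancyProxy LocalBlock LazyGraph SecureProxy AsyncIndex SimpleAgent object] + [LazyCache CachedTask RemoteQueue LazyGraph SecureProxy AsyncIndex TinyAgent SimpleAgent object] + [CachedQueue LazyCache]
  take FancyStore:  [FancyStore FancyProxy LocalBlock LazyGraph SecureProxy AsyncIndex SimpleAgent object] + [LazyCache CachedTask RemoteQueue LazyGraph SecureProxy AsyncIndex TinyAgent SimpleAgent object] + [LazyCache]
  take FancyProxy:  [FancyProxy LocalBlock LazyGraph SecureProxy AsyncIndex SimpleAgent object] + [LazyCache CachedTask RemoteQueue LazyGraph SecureProxy AsyncIndex TinyAgent SimpleAgent object] + [LazyCache]
  take LocalBlock:  [LocalBlock LazyGraph SecureProxy AsyncIndex SimpleAgent object] + [LazyCache CachedTask RemoteQueue LazyGraph SecureProxy AsyncIndex TinyAgent SimpleAgent object] + [LazyCache]
  take LazyCache:  [LazyGraph SecureProxy AsyncIndex SimpleAgent object] + [LazyCache CachedTask RemoteQueue LazyGraph SecureProxy AsyncIndex TinyAgent SimpleAgent object] + [LazyCache]
  take CachedTask:  [LazyGraph SecureProxy AsyncIndex SimpleAgent object] + [CachedTask RemoteQueue LazyGraph SecureProxy AsyncIndex TinyAgent SimpleAgent object]
  take RemoteQueue:  [LazyGraph SecureProxy AsyncIndex SimpleAgent object] + [RemoteQueue LazyGraph SecureProxy AsyncIndex TinyAgent SimpleAgent object]
  take LazyGraph:  [LazyGraph SecureProxy AsyncIndex SimpleAgent object] + [LazyGraph SecureProxy AsyncIndex TinyAgent SimpleAgent object]
  take SecureProxy:  [SecureProxy AsyncIndex SimpleAgent object] + [SecureProxy AsyncIndex TinyAgent SimpleAgent object]
  take AsyncIndex:  [AsyncIndex SimpleAgent object] + [AsyncIndex TinyAgent SimpleAgent object]
  take TinyAgent:  [SimpleAgent object] + [TinyAgent SimpleAgent object]
  take SimpleAgent:  [SimpleAgent object] + [SimpleAgent object]
  take object:  [object] + [object]
MRO: AsyncBlock CachedQueue FancyStore FancyProxy LocalBlock LazyCache CachedTask RemoteQueue LazyGraph SecureProxy AsyncIndex TinyAgent SimpleAgent object
super() in AsyncIndex.greet on a AsyncBlock instance goes to the class after AsyncIndex in AsyncBlock's MRO: TinyAgent.

TinyAgent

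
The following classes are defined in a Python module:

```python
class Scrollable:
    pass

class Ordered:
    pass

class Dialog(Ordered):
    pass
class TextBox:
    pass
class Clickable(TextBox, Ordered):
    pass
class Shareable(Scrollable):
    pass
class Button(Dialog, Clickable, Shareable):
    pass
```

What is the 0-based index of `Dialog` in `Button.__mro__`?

1

L[Button] = Button + merge(L[Dialog], L[Clickable], L[Shareable], [Dialog Clickable Shareable])
  take Dialog:  [Dialog Ordered object] + [Clickable TextBox Ordered object] + [Shareable Scrollable object] + [Dialog Clickable Shareable]
  take Clickable:  [Ordered object] + [Clickable TextBox Ordered object] + [Shareable Scrollable object] + [Clickable Shareable]
  take TextBox:  [Ordered object] + [TextBox Ordered object] + [Shareable Scrollable object] + [Shareable]
  take Ordered:  [Ordered object] + [Ordered object] + [Shareable Scrollable object] + [Shareable]
  take Shareable:  [object] + [object] + [Shareable Scrollable object] + [Shareable]
  take Scrollable:  [object] + [object] + [Scrollable object]
  take object:  [object] + [object] + [object]
MRO: Button Dialog Clickable TextBox Ordered Shareable Scrollable object
Dialog sits at index 1.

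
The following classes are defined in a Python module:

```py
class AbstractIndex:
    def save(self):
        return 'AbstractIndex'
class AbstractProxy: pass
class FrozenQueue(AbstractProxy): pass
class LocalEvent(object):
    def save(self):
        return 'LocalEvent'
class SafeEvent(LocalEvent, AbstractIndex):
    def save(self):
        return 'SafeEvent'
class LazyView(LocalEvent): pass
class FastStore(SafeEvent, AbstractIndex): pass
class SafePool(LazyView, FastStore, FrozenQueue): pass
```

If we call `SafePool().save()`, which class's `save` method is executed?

L[SafePool] = SafePool + merge(L[LazyView], L[FastStore], L[FrozenQueue], [LazyView FastStore FrozenQueue])
  take LazyView:  [LazyView LocalEvent object] + [FastStore SafeEvent LocalEvent AbstractIndex object] + [FrozenQueue AbstractProxy object] + [LazyView FastStore FrozenQueue]
  take FastStore:  [LocalEvent object] + [FastStore SafeEvent LocalEvent AbstractIndex object] + [FrozenQueue AbstractProxy object] + [FastStore FrozenQueue]
  take SafeEvent:  [LocalEvent object] + [SafeEvent LocalEvent AbstractIndex object] + [FrozenQueue AbstractProxy object] + [FrozenQueue]
  take LocalEvent:  [LocalEvent object] + [LocalEvent AbstractIndex object] + [FrozenQueue AbstractProxy object] + [FrozenQueue]
  take AbstractIndex:  [object] + [AbstractIndex object] + [FrozenQueue AbstractProxy object] + [FrozenQueue]
  take FrozenQueue:  [object] + [object] + [FrozenQueue AbstractProxy object] + [FrozenQueue]
  take AbstractProxy:  [object] + [object] + [AbstractProxy object]
  take object:  [object] + [object] + [object]
MRO: SafePool LazyView FastStore SafeEvent LocalEvent AbstractIndex FrozenQueue AbstractProxy object
save is defined in: AbstractIndex, LocalEvent, SafeEvent. First along the MRO is SafeEvent.

SafeEvent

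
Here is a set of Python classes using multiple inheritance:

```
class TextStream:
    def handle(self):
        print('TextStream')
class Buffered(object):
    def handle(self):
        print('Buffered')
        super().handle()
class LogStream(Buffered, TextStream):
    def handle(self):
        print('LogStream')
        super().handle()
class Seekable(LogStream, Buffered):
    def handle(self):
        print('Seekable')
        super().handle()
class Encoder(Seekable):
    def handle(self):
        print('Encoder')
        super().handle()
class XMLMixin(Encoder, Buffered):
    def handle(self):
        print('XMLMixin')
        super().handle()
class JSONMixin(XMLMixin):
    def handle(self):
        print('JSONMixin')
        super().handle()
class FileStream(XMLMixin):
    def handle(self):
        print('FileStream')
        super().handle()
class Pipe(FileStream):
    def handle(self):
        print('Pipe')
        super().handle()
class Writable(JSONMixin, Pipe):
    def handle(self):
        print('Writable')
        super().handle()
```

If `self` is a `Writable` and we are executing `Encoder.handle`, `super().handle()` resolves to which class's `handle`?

L[Writable] = Writable + merge(L[JSONMixin], L[Pipe], [JSONMixin Pipe])
  take JSONMixin:  [JSONMixin XMLMixin Encoder Seekable LogStream Buffered TextStream object] + [Pipe FileStream XMLMixin Encoder Seekable LogStream Buffered TextStream object] + [JSONMixin Pipe]
  take Pipe:  [XMLMixin Encoder Seekable LogStream Buffered TextStream object] + [Pipe FileStream XMLMixin Encoder Seekable LogStream Buffered TextStream object] + [Pipe]
  take FileStream:  [XMLMixin Encoder Seekable LogStream Buffered TextStream object] + [FileStream XMLMixin Encoder Seekable LogStream Buffered TextStream object]
  take XMLMixin:  [XMLMixin Encoder Seekable LogStream Buffered TextStream object] + [XMLMixin Encoder Seekable LogStream Buffered TextStream object]
  take Encoder:  [Encoder Seekable LogStream Buffered TextStream object] + [Encoder Seekable LogStream Buffered TextStream object]
  take Seekable:  [Seekable LogStream Buffered TextStream object] + [Seekable LogStream Buffered TextStream object]
  take LogStream:  [LogStream Buffered TextStream object] + [LogStream Buffered TextStream object]
  take Buffered:  [Buffered TextStream object] + [Buffered TextStream object]
  take TextStream:  [TextStream object] + [TextStream object]
  take object:  [object] + [object]
MRO: Writable JSONMixin Pipe FileStream XMLMixin Encoder Seekable LogStream Buffered TextStream object
super() in Encoder.handle on a Writable instance goes to the class after Encoder in Writable's MRO: Seekable.

Seekable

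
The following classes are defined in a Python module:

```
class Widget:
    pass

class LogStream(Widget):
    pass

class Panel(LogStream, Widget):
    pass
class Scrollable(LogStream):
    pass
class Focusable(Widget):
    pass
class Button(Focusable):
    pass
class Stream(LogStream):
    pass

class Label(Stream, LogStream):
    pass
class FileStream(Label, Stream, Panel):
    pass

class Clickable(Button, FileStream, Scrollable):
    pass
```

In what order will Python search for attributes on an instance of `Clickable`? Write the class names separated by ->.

Clickable -> Button -> Focusable -> FileStream -> Label -> Stream -> Panel -> Scrollable -> LogStream -> Widget -> object

L[Clickable] = Clickable + merge(L[Button], L[FileStream], L[Scrollable], [Button FileStream Scrollable])
  take Button:  [Button Focusable Widget object] + [FileStream Label Stream Panel LogStream Widget object] + [Scrollable LogStream Widget object] + [Button FileStream Scrollable]
  take Focusable:  [Focusable Widget object] + [FileStream Label Stream Panel LogStream Widget object] + [Scrollable LogStream Widget object] + [FileStream Scrollable]
  take FileStream:  [Widget object] + [FileStream Label Stream Panel LogStream Widget object] + [Scrollable LogStream Widget object] + [FileStream Scrollable]
  take Label:  [Widget object] + [Label Stream Panel LogStream Widget object] + [Scrollable LogStream Widget object] + [Scrollable]
  take Stream:  [Widget object] + [Stream Panel LogStream Widget object] + [Scrollable LogStream Widget object] + [Scrollable]
  take Panel:  [Widget object] + [Panel LogStream Widget object] + [Scrollable LogStream Widget object] + [Scrollable]
  take Scrollable:  [Widget object] + [LogStream Widget object] + [Scrollable LogStream Widget object] + [Scrollable]
  take LogStream:  [Widget object] + [LogStream Widget object] + [LogStream Widget object]
  take Widget:  [Widget object] + [Widget object] + [Widget object]
  take object:  [object] + [object] + [object]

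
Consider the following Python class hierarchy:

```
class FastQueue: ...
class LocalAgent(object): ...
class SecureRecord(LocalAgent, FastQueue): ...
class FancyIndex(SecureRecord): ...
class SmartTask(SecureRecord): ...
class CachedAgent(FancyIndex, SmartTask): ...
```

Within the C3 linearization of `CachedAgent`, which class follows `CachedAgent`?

L[CachedAgent] = CachedAgent + merge(L[FancyIndex], L[SmartTask], [FancyIndex SmartTask])
  take FancyIndex:  [FancyIndex SecureRecord LocalAgent FastQueue object] + [SmartTask SecureRecord LocalAgent FastQueue object] + [FancyIndex SmartTask]
  take SmartTask:  [SecureRecord LocalAgent FastQueue object] + [SmartTask SecureRecord LocalAgent FastQueue object] + [SmartTask]
  take SecureRecord:  [SecureRecord LocalAgent FastQueue object] + [SecureRecord LocalAgent FastQueue object]
  take LocalAgent:  [LocalAgent FastQueue object] + [LocalAgent FastQueue object]
  take FastQueue:  [FastQueue object] + [FastQueue object]
  take object:  [object] + [object]
MRO: CachedAgent FancyIndex SmartTask SecureRecord LocalAgent FastQueue object
CachedAgent is at position 0; next is FancyIndex.

FancyIndex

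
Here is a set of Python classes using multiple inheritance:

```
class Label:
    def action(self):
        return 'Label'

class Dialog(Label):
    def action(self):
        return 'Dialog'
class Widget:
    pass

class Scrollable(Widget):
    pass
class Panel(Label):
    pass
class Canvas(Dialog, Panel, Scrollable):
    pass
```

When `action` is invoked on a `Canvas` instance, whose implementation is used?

Dialog

L[Canvas] = Canvas + merge(L[Dialog], L[Panel], L[Scrollable], [Dialog Panel Scrollable])
  take Dialog:  [Dialog Label object] + [Panel Label object] + [Scrollable Widget object] + [Dialog Panel Scrollable]
  take Panel:  [Label object] + [Panel Label object] + [Scrollable Widget object] + [Panel Scrollable]
  take Label:  [Label object] + [Label object] + [Scrollable Widget object] + [Scrollable]
  take Scrollable:  [object] + [object] + [Scrollable Widget object] + [Scrollable]
  take Widget:  [object] + [object] + [Widget object]
  take object:  [object] + [object] + [object]
MRO: Canvas Dialog Panel Label Scrollable Widget object
action is defined in: Dialog, Label. First along the MRO is Dialog.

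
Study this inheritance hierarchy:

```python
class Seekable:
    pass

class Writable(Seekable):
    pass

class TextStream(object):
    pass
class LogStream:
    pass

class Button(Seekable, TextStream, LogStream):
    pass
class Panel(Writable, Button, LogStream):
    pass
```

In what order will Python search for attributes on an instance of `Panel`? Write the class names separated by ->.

Panel -> Writable -> Button -> Seekable -> TextStream -> LogStream -> object

L[Panel] = Panel + merge(L[Writable], L[Button], L[LogStream], [Writable Button LogStream])
  take Writable:  [Writable Seekable object] + [Button Seekable TextStream LogStream object] + [LogStream object] + [Writable Button LogStream]
  take Button:  [Seekable object] + [Button Seekable TextStream LogStream object] + [LogStream object] + [Button LogStream]
  take Seekable:  [Seekable object] + [Seekable TextStream LogStream object] + [LogStream object] + [LogStream]
  take TextStream:  [object] + [TextStream LogStream object] + [LogStream object] + [LogStream]
  take LogStream:  [object] + [LogStream object] + [LogStream object] + [LogStream]
  take object:  [object] + [object] + [object]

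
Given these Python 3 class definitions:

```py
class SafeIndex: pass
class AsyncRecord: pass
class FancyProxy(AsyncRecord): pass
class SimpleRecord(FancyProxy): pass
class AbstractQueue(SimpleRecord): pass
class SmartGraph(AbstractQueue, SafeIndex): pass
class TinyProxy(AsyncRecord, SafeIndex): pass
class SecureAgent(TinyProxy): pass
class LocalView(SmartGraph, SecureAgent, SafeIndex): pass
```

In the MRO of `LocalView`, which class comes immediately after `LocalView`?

SmartGraph

L[LocalView] = LocalView + merge(L[SmartGraph], L[SecureAgent], L[SafeIndex], [SmartGraph SecureAgent SafeIndex])
  take SmartGraph:  [SmartGraph AbstractQueue SimpleRecord FancyProxy AsyncRecord SafeIndex object] + [SecureAgent TinyProxy AsyncRecord SafeIndex object] + [SafeIndex object] + [SmartGraph SecureAgent SafeIndex]
  take AbstractQueue:  [AbstractQueue SimpleRecord FancyProxy AsyncRecord SafeIndex object] + [SecureAgent TinyProxy AsyncRecord SafeIndex object] + [SafeIndex object] + [SecureAgent SafeIndex]
  take SimpleRecord:  [SimpleRecord FancyProxy AsyncRecord SafeIndex object] + [SecureAgent TinyProxy AsyncRecord SafeIndex object] + [SafeIndex object] + [SecureAgent SafeIndex]
  take FancyProxy:  [FancyProxy AsyncRecord SafeIndex object] + [SecureAgent TinyProxy AsyncRecord SafeIndex object] + [SafeIndex object] + [SecureAgent SafeIndex]
  take SecureAgent:  [AsyncRecord SafeIndex object] + [SecureAgent TinyProxy AsyncRecord SafeIndex object] + [SafeIndex object] + [SecureAgent SafeIndex]
  take TinyProxy:  [AsyncRecord SafeIndex object] + [TinyProxy AsyncRecord SafeIndex object] + [SafeIndex object] + [SafeIndex]
  take AsyncRecord:  [AsyncRecord SafeIndex object] + [AsyncRecord SafeIndex object] + [SafeIndex object] + [SafeIndex]
  take SafeIndex:  [SafeIndex object] + [SafeIndex object] + [SafeIndex object] + [SafeIndex]
  take object:  [object] + [object] + [object]
MRO: LocalView SmartGraph AbstractQueue SimpleRecord FancyProxy SecureAgent TinyProxy AsyncRecord SafeIndex object
LocalView is at position 0; next is SmartGraph.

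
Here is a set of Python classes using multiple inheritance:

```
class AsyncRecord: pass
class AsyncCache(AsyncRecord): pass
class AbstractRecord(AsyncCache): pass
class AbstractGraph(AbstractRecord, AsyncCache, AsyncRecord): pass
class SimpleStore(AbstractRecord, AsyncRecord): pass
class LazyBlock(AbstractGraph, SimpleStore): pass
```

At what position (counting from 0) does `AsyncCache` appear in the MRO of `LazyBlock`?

L[LazyBlock] = LazyBlock + merge(L[AbstractGraph], L[SimpleStore], [AbstractGraph SimpleStore])
  take AbstractGraph:  [AbstractGraph AbstractRecord AsyncCache AsyncRecord object] + [SimpleStore AbstractRecord AsyncCache AsyncRecord object] + [AbstractGraph SimpleStore]
  take SimpleStore:  [AbstractRecord AsyncCache AsyncRecord object] + [SimpleStore AbstractRecord AsyncCache AsyncRecord object] + [SimpleStore]
  take AbstractRecord:  [AbstractRecord AsyncCache AsyncRecord object] + [AbstractRecord AsyncCache AsyncRecord object]
  take AsyncCache:  [AsyncCache AsyncRecord object] + [AsyncCache AsyncRecord object]
  take AsyncRecord:  [AsyncRecord object] + [AsyncRecord object]
  take object:  [object] + [object]
MRO: LazyBlock AbstractGraph SimpleStore AbstractRecord AsyncCache AsyncRecord object
AsyncCache sits at index 4.

4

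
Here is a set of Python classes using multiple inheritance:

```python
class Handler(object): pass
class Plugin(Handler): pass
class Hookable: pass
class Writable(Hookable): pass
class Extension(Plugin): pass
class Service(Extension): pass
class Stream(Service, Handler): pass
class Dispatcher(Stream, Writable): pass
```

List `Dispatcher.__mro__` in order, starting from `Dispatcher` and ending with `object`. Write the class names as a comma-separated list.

Dispatcher, Stream, Service, Extension, Plugin, Handler, Writable, Hookable, object

L[Dispatcher] = Dispatcher + merge(L[Stream], L[Writable], [Stream Writable])
  take Stream:  [Stream Service Extension Plugin Handler object] + [Writable Hookable object] + [Stream Writable]
  take Service:  [Service Extension Plugin Handler object] + [Writable Hookable object] + [Writable]
  take Extension:  [Extension Plugin Handler object] + [Writable Hookable object] + [Writable]
  take Plugin:  [Plugin Handler object] + [Writable Hookable object] + [Writable]
  take Handler:  [Handler object] + [Writable Hookable object] + [Writable]
  take Writable:  [object] + [Writable Hookable object] + [Writable]
  take Hookable:  [object] + [Hookable object]
  take object:  [object] + [object]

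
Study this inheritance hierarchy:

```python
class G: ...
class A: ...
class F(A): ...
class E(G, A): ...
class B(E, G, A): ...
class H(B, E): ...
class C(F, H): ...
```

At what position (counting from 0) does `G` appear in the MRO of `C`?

L[C] = C + merge(L[F], L[H], [F H])
  take F:  [F A object] + [H B E G A object] + [F H]
  take H:  [A object] + [H B E G A object] + [H]
  take B:  [A object] + [B E G A object]
  take E:  [A object] + [E G A object]
  take G:  [A object] + [G A object]
  take A:  [A object] + [A object]
  take object:  [object] + [object]
MRO: C F H B E G A object
G sits at index 5.

5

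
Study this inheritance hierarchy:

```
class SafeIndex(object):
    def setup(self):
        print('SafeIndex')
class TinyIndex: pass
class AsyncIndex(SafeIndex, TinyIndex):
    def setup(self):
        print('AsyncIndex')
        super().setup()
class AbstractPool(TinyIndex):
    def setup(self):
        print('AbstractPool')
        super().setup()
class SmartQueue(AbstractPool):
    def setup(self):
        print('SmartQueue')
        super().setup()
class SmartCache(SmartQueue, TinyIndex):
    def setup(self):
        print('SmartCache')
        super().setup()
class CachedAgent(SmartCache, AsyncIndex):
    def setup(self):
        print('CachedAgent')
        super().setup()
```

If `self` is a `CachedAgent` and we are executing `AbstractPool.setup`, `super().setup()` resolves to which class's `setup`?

L[CachedAgent] = CachedAgent + merge(L[SmartCache], L[AsyncIndex], [SmartCache AsyncIndex])
  take SmartCache:  [SmartCache SmartQueue AbstractPool TinyIndex object] + [AsyncIndex SafeIndex TinyIndex object] + [SmartCache AsyncIndex]
  take SmartQueue:  [SmartQueue AbstractPool TinyIndex object] + [AsyncIndex SafeIndex TinyIndex object] + [AsyncIndex]
  take AbstractPool:  [AbstractPool TinyIndex object] + [AsyncIndex SafeIndex TinyIndex object] + [AsyncIndex]
  take AsyncIndex:  [TinyIndex object] + [AsyncIndex SafeIndex TinyIndex object] + [AsyncIndex]
  take SafeIndex:  [TinyIndex object] + [SafeIndex TinyIndex object]
  take TinyIndex:  [TinyIndex object] + [TinyIndex object]
  take object:  [object] + [object]
MRO: CachedAgent SmartCache SmartQueue AbstractPool AsyncIndex SafeIndex TinyIndex object
super() in AbstractPool.setup on a CachedAgent instance goes to the class after AbstractPool in CachedAgent's MRO: AsyncIndex.

AsyncIndex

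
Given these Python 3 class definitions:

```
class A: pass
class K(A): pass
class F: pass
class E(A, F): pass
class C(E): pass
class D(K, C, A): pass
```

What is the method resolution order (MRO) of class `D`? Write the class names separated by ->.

L[D] = D + merge(L[K], L[C], L[A], [K C A])
  take K:  [K A object] + [C E A F object] + [A object] + [K C A]
  take C:  [A object] + [C E A F object] + [A object] + [C A]
  take E:  [A object] + [E A F object] + [A object] + [A]
  take A:  [A object] + [A F object] + [A object] + [A]
  take F:  [object] + [F object] + [object]
  take object:  [object] + [object] + [object]

D -> K -> C -> E -> A -> F -> object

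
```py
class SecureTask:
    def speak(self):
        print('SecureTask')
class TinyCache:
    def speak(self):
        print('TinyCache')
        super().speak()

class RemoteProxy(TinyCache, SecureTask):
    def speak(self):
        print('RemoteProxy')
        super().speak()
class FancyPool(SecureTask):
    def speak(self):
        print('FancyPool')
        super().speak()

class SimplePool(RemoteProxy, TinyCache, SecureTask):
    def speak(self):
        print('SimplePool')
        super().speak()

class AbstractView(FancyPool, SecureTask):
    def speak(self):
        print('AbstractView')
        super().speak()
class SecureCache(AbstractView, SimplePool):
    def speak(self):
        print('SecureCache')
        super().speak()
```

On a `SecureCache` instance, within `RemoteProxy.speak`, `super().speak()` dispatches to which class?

L[SecureCache] = SecureCache + merge(L[AbstractView], L[SimplePool], [AbstractView SimplePool])
  take AbstractView:  [AbstractView FancyPool SecureTask object] + [SimplePool RemoteProxy TinyCache SecureTask object] + [AbstractView SimplePool]
  take FancyPool:  [FancyPool SecureTask object] + [SimplePool RemoteProxy TinyCache SecureTask object] + [SimplePool]
  take SimplePool:  [SecureTask object] + [SimplePool RemoteProxy TinyCache SecureTask object] + [SimplePool]
  take RemoteProxy:  [SecureTask object] + [RemoteProxy TinyCache SecureTask object]
  take TinyCache:  [SecureTask object] + [TinyCache SecureTask object]
  take SecureTask:  [SecureTask object] + [SecureTask object]
  take object:  [object] + [object]
MRO: SecureCache AbstractView FancyPool SimplePool RemoteProxy TinyCache SecureTask object
super() in RemoteProxy.speak on a SecureCache instance goes to the class after RemoteProxy in SecureCache's MRO: TinyCache.

TinyCache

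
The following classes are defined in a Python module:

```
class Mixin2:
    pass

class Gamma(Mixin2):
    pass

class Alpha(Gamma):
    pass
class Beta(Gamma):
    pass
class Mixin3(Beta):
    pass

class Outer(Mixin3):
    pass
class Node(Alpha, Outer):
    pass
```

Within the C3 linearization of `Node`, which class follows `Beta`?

L[Node] = Node + merge(L[Alpha], L[Outer], [Alpha Outer])
  take Alpha:  [Alpha Gamma Mixin2 object] + [Outer Mixin3 Beta Gamma Mixin2 object] + [Alpha Outer]
  take Outer:  [Gamma Mixin2 object] + [Outer Mixin3 Beta Gamma Mixin2 object] + [Outer]
  take Mixin3:  [Gamma Mixin2 object] + [Mixin3 Beta Gamma Mixin2 object]
  take Beta:  [Gamma Mixin2 object] + [Beta Gamma Mixin2 object]
  take Gamma:  [Gamma Mixin2 object] + [Gamma Mixin2 object]
  take Mixin2:  [Mixin2 object] + [Mixin2 object]
  take object:  [object] + [object]
MRO: Node Alpha Outer Mixin3 Beta Gamma Mixin2 object
Beta is at position 4; next is Gamma.

Gamma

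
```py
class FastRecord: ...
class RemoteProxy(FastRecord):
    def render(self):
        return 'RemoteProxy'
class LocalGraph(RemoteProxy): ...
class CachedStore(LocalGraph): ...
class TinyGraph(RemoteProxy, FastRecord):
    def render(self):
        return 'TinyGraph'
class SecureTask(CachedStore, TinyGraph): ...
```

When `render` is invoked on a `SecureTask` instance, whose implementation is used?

TinyGraph

L[SecureTask] = SecureTask + merge(L[CachedStore], L[TinyGraph], [CachedStore TinyGraph])
  take CachedStore:  [CachedStore LocalGraph RemoteProxy FastRecord object] + [TinyGraph RemoteProxy FastRecord object] + [CachedStore TinyGraph]
  take LocalGraph:  [LocalGraph RemoteProxy FastRecord object] + [TinyGraph RemoteProxy FastRecord object] + [TinyGraph]
  take TinyGraph:  [RemoteProxy FastRecord object] + [TinyGraph RemoteProxy FastRecord object] + [TinyGraph]
  take RemoteProxy:  [RemoteProxy FastRecord object] + [RemoteProxy FastRecord object]
  take FastRecord:  [FastRecord object] + [FastRecord object]
  take object:  [object] + [object]
MRO: SecureTask CachedStore LocalGraph TinyGraph RemoteProxy FastRecord object
render is defined in: RemoteProxy, TinyGraph. First along the MRO is TinyGraph.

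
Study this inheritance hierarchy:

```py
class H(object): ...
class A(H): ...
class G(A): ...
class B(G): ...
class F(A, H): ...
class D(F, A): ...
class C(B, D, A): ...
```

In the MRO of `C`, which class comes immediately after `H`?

L[C] = C + merge(L[B], L[D], L[A], [B D A])
  take B:  [B G A H object] + [D F A H object] + [A H object] + [B D A]
  take G:  [G A H object] + [D F A H object] + [A H object] + [D A]
  take D:  [A H object] + [D F A H object] + [A H object] + [D A]
  take F:  [A H object] + [F A H object] + [A H object] + [A]
  take A:  [A H object] + [A H object] + [A H object] + [A]
  take H:  [H object] + [H object] + [H object]
  take object:  [object] + [object] + [object]
MRO: C B G D F A H object
H is at position 6; next is object.

object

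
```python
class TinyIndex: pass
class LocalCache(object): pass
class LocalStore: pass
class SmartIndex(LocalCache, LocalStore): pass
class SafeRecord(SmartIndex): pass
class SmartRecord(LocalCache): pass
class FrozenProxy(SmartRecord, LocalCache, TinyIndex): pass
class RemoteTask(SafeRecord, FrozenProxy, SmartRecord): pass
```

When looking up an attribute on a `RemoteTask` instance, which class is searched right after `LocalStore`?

L[RemoteTask] = RemoteTask + merge(L[SafeRecord], L[FrozenProxy], L[SmartRecord], [SafeRecord FrozenProxy SmartRecord])
  take SafeRecord:  [SafeRecord SmartIndex LocalCache LocalStore object] + [FrozenProxy SmartRecord LocalCache TinyIndex object] + [SmartRecord LocalCache object] + [SafeRecord FrozenProxy SmartRecord]
  take SmartIndex:  [SmartIndex LocalCache LocalStore object] + [FrozenProxy SmartRecord LocalCache TinyIndex object] + [SmartRecord LocalCache object] + [FrozenProxy SmartRecord]
  take FrozenProxy:  [LocalCache LocalStore object] + [FrozenProxy SmartRecord LocalCache TinyIndex object] + [SmartRecord LocalCache object] + [FrozenProxy SmartRecord]
  take SmartRecord:  [LocalCache LocalStore object] + [SmartRecord LocalCache TinyIndex object] + [SmartRecord LocalCache object] + [SmartRecord]
  take LocalCache:  [LocalCache LocalStore object] + [LocalCache TinyIndex object] + [LocalCache object]
  take LocalStore:  [LocalStore object] + [TinyIndex object] + [object]
  take TinyIndex:  [object] + [TinyIndex object] + [object]
  take object:  [object] + [object] + [object]
MRO: RemoteTask SafeRecord SmartIndex FrozenProxy SmartRecord LocalCache LocalStore TinyIndex object
LocalStore is at position 6; next is TinyIndex.

TinyIndex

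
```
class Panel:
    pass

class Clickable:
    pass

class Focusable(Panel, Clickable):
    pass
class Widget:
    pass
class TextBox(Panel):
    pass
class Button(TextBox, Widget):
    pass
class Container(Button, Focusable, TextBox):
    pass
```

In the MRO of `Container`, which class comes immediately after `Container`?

L[Container] = Container + merge(L[Button], L[Focusable], L[TextBox], [Button Focusable TextBox])
  take Button:  [Button TextBox Panel Widget object] + [Focusable Panel Clickable object] + [TextBox Panel object] + [Button Focusable TextBox]
  take Focusable:  [TextBox Panel Widget object] + [Focusable Panel Clickable object] + [TextBox Panel object] + [Focusable TextBox]
  take TextBox:  [TextBox Panel Widget object] + [Panel Clickable object] + [TextBox Panel object] + [TextBox]
  take Panel:  [Panel Widget object] + [Panel Clickable object] + [Panel object]
  take Widget:  [Widget object] + [Clickable object] + [object]
  take Clickable:  [object] + [Clickable object] + [object]
  take object:  [object] + [object] + [object]
MRO: Container Button Focusable TextBox Panel Widget Clickable object
Container is at position 0; next is Button.

Button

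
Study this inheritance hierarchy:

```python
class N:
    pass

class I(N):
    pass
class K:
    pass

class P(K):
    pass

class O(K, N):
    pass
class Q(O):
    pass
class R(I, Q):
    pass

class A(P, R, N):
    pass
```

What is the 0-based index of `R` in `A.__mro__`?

L[A] = A + merge(L[P], L[R], L[N], [P R N])
  take P:  [P K object] + [R I Q O K N object] + [N object] + [P R N]
  take R:  [K object] + [R I Q O K N object] + [N object] + [R N]
  take I:  [K object] + [I Q O K N object] + [N object] + [N]
  take Q:  [K object] + [Q O K N object] + [N object] + [N]
  take O:  [K object] + [O K N object] + [N object] + [N]
  take K:  [K object] + [K N object] + [N object] + [N]
  take N:  [object] + [N object] + [N object] + [N]
  take object:  [object] + [object] + [object]
MRO: A P R I Q O K N object
R sits at index 2.

2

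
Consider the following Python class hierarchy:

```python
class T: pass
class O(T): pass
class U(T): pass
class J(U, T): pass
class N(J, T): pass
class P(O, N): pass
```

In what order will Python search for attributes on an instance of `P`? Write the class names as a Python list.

L[P] = P + merge(L[O], L[N], [O N])
  take O:  [O T object] + [N J U T object] + [O N]
  take N:  [T object] + [N J U T object] + [N]
  take J:  [T object] + [J U T object]
  take U:  [T object] + [U T object]
  take T:  [T object] + [T object]
  take object:  [object] + [object]

[P, O, N, J, U, T, object]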